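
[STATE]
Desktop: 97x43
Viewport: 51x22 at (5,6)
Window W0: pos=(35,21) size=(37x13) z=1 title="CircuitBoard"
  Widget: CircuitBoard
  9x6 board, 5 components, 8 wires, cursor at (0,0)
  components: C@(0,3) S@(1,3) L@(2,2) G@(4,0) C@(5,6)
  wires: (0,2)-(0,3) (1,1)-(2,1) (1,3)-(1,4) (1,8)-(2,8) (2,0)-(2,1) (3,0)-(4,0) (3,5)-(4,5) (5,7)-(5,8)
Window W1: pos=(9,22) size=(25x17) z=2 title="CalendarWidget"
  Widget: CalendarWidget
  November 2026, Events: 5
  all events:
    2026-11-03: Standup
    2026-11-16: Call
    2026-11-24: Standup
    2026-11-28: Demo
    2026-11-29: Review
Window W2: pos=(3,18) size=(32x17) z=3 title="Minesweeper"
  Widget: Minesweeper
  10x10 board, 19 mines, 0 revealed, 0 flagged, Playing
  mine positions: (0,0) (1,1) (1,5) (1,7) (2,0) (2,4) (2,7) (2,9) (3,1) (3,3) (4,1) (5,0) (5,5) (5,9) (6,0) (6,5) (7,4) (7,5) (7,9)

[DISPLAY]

                                                   
                                                   
                                                   
                                                   
                                                   
                                                   
                                                   
                                                   
                                                   
                                                   
                                                   
                                                   
━━━━━━━━━━━━━━━━━━━━━━━━━━━━━┓                     
Minesweeper                  ┃                     
─────────────────────────────┨                     
■■■■■■■■■                    ┃┏━━━━━━━━━━━━━━━━━━━━
■■■■■■■■■                    ┃┃ CircuitBoard       
■■■■■■■■■                    ┃┠────────────────────
■■■■■■■■■                    ┃┃   0 1 2 3 4 5 6 7 8
■■■■■■■■■                    ┃┃0  [.]      · ─ C   
■■■■■■■■■                    ┃┃                    
■■■■■■■■■                    ┃┃1       ·       S ─ 


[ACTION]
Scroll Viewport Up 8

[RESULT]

                                                   
                                                   
                                                   
                                                   
                                                   
                                                   
                                                   
                                                   
                                                   
                                                   
                                                   
                                                   
                                                   
                                                   
                                                   
                                                   
                                                   
                                                   
━━━━━━━━━━━━━━━━━━━━━━━━━━━━━┓                     
Minesweeper                  ┃                     
─────────────────────────────┨                     
■■■■■■■■■                    ┃┏━━━━━━━━━━━━━━━━━━━━


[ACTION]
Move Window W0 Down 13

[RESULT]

                                                   
                                                   
                                                   
                                                   
                                                   
                                                   
                                                   
                                                   
                                                   
                                                   
                                                   
                                                   
                                                   
                                                   
                                                   
                                                   
                                                   
                                                   
━━━━━━━━━━━━━━━━━━━━━━━━━━━━━┓                     
Minesweeper                  ┃                     
─────────────────────────────┨                     
■■■■■■■■■                    ┃                     


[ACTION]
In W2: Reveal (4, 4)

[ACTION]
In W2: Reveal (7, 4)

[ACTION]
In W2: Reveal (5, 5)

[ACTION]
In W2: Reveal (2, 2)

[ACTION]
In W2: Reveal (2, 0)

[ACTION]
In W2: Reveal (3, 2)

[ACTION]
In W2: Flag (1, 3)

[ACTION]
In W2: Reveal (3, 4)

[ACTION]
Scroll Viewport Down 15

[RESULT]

                                                   
                                                   
                                                   
━━━━━━━━━━━━━━━━━━━━━━━━━━━━━┓                     
Minesweeper                  ┃                     
─────────────────────────────┨                     
■■■■■■■■■                    ┃                     
✹■■■✹■✹■■                    ┃                     
■■■✹■■✹■✹                    ┃                     
✹■✹■■■■■■                    ┃                     
✹■■2■■■■■                    ┃                     
■■■■✹■■■✹                    ┃                     
■■■■✹■■■■                    ┃                     
■■■✹✹■■■✹                    ┃                     
■■■■■■■■■                    ┃                     
■■■■■■■■■                    ┃┏━━━━━━━━━━━━━━━━━━━━
                             ┃┃ CircuitBoard       
                             ┃┠────────────────────
                             ┃┃   0 1 2 3 4 5 6 7 8
━━━━━━━━━━━━━━━━━━━━━━━━━━━━━┛┃0  [.]      · ─ C   
    ┃                       ┃ ┃                    
    ┃                       ┃ ┃1       ·       S ─ 


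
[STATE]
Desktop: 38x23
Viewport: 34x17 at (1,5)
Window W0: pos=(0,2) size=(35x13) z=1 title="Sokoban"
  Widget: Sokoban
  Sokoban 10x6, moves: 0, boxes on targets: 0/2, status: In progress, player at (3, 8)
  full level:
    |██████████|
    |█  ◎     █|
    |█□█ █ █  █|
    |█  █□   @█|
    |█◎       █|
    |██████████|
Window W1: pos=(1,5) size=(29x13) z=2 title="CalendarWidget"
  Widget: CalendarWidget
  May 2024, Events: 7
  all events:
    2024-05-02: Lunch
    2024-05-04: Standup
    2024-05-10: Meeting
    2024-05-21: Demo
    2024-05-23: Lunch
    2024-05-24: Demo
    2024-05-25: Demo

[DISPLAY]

┏━━━━━━━━━━━━━━━━━━━━━━━━━━━┓    ┃
┃ CalendarWidget            ┃    ┃
┠───────────────────────────┨    ┃
┃          May 2024         ┃    ┃
┃Mo Tu We Th Fr Sa Su       ┃    ┃
┃       1  2*  3  4*  5     ┃    ┃
┃ 6  7  8  9 10* 11 12      ┃    ┃
┃13 14 15 16 17 18 19       ┃    ┃
┃20 21* 22 23* 24* 25* 26   ┃    ┃
┃27 28 29 30 31             ┃━━━━┛
┃                           ┃     
┃                           ┃     
┗━━━━━━━━━━━━━━━━━━━━━━━━━━━┛     
                                  
                                  
                                  
                                  


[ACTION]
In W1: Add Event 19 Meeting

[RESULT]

┏━━━━━━━━━━━━━━━━━━━━━━━━━━━┓    ┃
┃ CalendarWidget            ┃    ┃
┠───────────────────────────┨    ┃
┃          May 2024         ┃    ┃
┃Mo Tu We Th Fr Sa Su       ┃    ┃
┃       1  2*  3  4*  5     ┃    ┃
┃ 6  7  8  9 10* 11 12      ┃    ┃
┃13 14 15 16 17 18 19*      ┃    ┃
┃20 21* 22 23* 24* 25* 26   ┃    ┃
┃27 28 29 30 31             ┃━━━━┛
┃                           ┃     
┃                           ┃     
┗━━━━━━━━━━━━━━━━━━━━━━━━━━━┛     
                                  
                                  
                                  
                                  


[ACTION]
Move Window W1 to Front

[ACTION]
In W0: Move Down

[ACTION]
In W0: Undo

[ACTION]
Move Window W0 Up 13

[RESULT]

┏━━━━━━━━━━━━━━━━━━━━━━━━━━━┓    ┃
┃ CalendarWidget            ┃    ┃
┠───────────────────────────┨    ┃
┃          May 2024         ┃    ┃
┃Mo Tu We Th Fr Sa Su       ┃    ┃
┃       1  2*  3  4*  5     ┃    ┃
┃ 6  7  8  9 10* 11 12      ┃    ┃
┃13 14 15 16 17 18 19*      ┃━━━━┛
┃20 21* 22 23* 24* 25* 26   ┃     
┃27 28 29 30 31             ┃     
┃                           ┃     
┃                           ┃     
┗━━━━━━━━━━━━━━━━━━━━━━━━━━━┛     
                                  
                                  
                                  
                                  


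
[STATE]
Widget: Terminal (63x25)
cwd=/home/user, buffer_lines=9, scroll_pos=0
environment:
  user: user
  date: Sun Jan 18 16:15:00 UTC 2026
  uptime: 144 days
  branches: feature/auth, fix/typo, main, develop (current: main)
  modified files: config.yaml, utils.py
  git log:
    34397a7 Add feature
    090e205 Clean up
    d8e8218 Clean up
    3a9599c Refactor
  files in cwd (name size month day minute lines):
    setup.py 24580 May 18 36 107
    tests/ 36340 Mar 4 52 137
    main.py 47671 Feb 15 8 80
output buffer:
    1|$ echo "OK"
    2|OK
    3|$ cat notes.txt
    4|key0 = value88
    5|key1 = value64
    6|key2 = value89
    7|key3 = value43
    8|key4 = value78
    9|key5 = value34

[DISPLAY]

$ echo "OK"                                                    
OK                                                             
$ cat notes.txt                                                
key0 = value88                                                 
key1 = value64                                                 
key2 = value89                                                 
key3 = value43                                                 
key4 = value78                                                 
key5 = value34                                                 
$ █                                                            
                                                               
                                                               
                                                               
                                                               
                                                               
                                                               
                                                               
                                                               
                                                               
                                                               
                                                               
                                                               
                                                               
                                                               
                                                               


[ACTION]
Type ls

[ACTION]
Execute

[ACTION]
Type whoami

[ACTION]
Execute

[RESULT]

$ echo "OK"                                                    
OK                                                             
$ cat notes.txt                                                
key0 = value88                                                 
key1 = value64                                                 
key2 = value89                                                 
key3 = value43                                                 
key4 = value78                                                 
key5 = value34                                                 
$ ls                                                           
setup.py  tests/  main.py                                      
$ whoami                                                       
user                                                           
$ █                                                            
                                                               
                                                               
                                                               
                                                               
                                                               
                                                               
                                                               
                                                               
                                                               
                                                               
                                                               


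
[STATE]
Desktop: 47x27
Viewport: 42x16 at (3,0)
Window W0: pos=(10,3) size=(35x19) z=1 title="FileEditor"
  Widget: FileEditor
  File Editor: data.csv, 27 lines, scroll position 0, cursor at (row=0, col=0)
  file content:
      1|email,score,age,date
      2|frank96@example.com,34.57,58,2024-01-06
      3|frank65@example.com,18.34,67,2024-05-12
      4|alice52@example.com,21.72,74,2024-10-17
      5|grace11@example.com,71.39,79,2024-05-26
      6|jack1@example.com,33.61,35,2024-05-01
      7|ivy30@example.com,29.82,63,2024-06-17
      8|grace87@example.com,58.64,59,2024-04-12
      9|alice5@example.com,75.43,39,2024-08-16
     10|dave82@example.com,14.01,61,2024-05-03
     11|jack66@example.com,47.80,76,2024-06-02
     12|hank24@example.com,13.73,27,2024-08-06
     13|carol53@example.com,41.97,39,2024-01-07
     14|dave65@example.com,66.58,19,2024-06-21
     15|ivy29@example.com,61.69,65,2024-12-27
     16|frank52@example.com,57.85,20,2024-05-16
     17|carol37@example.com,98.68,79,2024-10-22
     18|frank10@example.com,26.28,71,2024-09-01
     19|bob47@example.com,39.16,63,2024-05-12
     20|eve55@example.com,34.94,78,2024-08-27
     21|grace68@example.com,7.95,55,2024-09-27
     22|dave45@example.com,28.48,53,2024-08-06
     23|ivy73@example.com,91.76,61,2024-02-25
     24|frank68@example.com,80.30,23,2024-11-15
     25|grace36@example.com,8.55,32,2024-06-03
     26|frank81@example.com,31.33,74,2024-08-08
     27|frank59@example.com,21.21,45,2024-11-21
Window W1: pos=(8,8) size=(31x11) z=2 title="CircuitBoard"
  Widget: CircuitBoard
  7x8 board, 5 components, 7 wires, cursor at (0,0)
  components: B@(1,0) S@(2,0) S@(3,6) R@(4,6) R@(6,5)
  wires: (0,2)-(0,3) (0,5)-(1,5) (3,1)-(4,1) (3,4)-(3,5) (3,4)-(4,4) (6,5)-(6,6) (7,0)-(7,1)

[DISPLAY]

                                          
                                          
                                          
       ┏━━━━━━━━━━━━━━━━━━━━━━━━━━━━━━━━━┓
       ┃ FileEditor                      ┃
       ┠─────────────────────────────────┨
       ┃█mail,score,age,date            ▲┃
       ┃frank96@example.com,34.57,58,202█┃
     ┏━━━━━━━━━━━━━━━━━━━━━━━━━━━━━┓,202░┃
     ┃ CircuitBoard                ┃,202░┃
     ┠─────────────────────────────┨,202░┃
     ┃   0 1 2 3 4 5 6             ┃024-░┃
     ┃0  [.]      · ─ ·       ·    ┃024-░┃
     ┃                        │    ┃,202░┃
     ┃1   B                   ·    ┃2024░┃
     ┃                             ┃2024░┃


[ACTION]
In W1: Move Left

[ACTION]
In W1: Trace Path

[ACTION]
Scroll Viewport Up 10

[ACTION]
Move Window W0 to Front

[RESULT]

                                          
                                          
                                          
       ┏━━━━━━━━━━━━━━━━━━━━━━━━━━━━━━━━━┓
       ┃ FileEditor                      ┃
       ┠─────────────────────────────────┨
       ┃█mail,score,age,date            ▲┃
       ┃frank96@example.com,34.57,58,202█┃
     ┏━┃frank65@example.com,18.34,67,202░┃
     ┃ ┃alice52@example.com,21.72,74,202░┃
     ┠─┃grace11@example.com,71.39,79,202░┃
     ┃ ┃jack1@example.com,33.61,35,2024-░┃
     ┃0┃ivy30@example.com,29.82,63,2024-░┃
     ┃ ┃grace87@example.com,58.64,59,202░┃
     ┃1┃alice5@example.com,75.43,39,2024░┃
     ┃ ┃dave82@example.com,14.01,61,2024░┃


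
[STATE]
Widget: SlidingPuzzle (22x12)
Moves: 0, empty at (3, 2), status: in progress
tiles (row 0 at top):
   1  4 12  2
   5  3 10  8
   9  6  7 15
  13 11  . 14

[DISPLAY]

┌────┬────┬────┬────┐ 
│  1 │  4 │ 12 │  2 │ 
├────┼────┼────┼────┤ 
│  5 │  3 │ 10 │  8 │ 
├────┼────┼────┼────┤ 
│  9 │  6 │  7 │ 15 │ 
├────┼────┼────┼────┤ 
│ 13 │ 11 │    │ 14 │ 
└────┴────┴────┴────┘ 
Moves: 0              
                      
                      


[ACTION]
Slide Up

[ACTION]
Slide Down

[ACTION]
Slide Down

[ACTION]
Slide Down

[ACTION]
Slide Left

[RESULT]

┌────┬────┬────┬────┐ 
│  1 │  4 │  2 │    │ 
├────┼────┼────┼────┤ 
│  5 │  3 │ 12 │  8 │ 
├────┼────┼────┼────┤ 
│  9 │  6 │ 10 │ 15 │ 
├────┼────┼────┼────┤ 
│ 13 │ 11 │  7 │ 14 │ 
└────┴────┴────┴────┘ 
Moves: 4              
                      
                      


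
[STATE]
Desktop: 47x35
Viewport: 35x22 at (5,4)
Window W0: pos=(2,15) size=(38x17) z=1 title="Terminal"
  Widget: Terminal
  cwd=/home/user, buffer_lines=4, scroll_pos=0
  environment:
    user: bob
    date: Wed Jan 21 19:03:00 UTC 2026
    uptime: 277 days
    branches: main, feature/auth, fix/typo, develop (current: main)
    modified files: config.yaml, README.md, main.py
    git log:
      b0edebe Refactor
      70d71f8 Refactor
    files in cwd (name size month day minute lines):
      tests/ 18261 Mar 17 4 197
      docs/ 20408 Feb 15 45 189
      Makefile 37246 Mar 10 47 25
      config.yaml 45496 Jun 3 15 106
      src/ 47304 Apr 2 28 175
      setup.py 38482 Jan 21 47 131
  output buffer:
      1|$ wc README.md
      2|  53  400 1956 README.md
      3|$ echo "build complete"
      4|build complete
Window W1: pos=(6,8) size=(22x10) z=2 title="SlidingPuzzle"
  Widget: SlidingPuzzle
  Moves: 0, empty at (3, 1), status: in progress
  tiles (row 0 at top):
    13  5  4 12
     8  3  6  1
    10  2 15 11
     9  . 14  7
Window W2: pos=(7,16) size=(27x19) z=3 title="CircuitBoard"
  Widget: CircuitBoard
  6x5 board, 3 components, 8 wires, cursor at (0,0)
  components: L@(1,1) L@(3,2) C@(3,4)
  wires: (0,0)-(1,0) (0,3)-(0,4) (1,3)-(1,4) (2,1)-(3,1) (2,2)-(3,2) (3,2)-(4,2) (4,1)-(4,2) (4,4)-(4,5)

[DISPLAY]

                                   
                                   
                                   
                                   
 ┏━━━━━━━━━━━━━━━━━━━━┓            
 ┃ SlidingPuzzle      ┃            
 ┠────────────────────┨            
 ┃┌────┬────┬────┬────┃            
 ┃│ 13 │  5 │  4 │ 12 ┃            
 ┃├────┼────┼────┼────┃            
 ┃│  8 │  3 │  6 │  1 ┃            
━┃├────┼────┼────┼────┃━━━━━━━━━━━┓
e┃┏━━━━━━━━━━━━━━━━━━━━━━━━━┓     ┃
─┗┃ CircuitBoard            ┃─────┨
wc┠─────────────────────────┨     ┃
53┃   0 1 2 3 4 5           ┃     ┃
ec┃0  [.]          · ─ ·    ┃     ┃
il┃    │                    ┃     ┃
█ ┃1   ·   L       · ─ ·    ┃     ┃
  ┃                         ┃     ┃
  ┃2       ·   ·            ┃     ┃
  ┃        │   │            ┃     ┃


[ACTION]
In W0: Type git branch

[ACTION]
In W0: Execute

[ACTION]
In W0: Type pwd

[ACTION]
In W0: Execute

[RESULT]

                                   
                                   
                                   
                                   
 ┏━━━━━━━━━━━━━━━━━━━━┓            
 ┃ SlidingPuzzle      ┃            
 ┠────────────────────┨            
 ┃┌────┬────┬────┬────┃            
 ┃│ 13 │  5 │  4 │ 12 ┃            
 ┃├────┼────┼────┼────┃            
 ┃│  8 │  3 │  6 │  1 ┃            
━┃├────┼────┼────┼────┃━━━━━━━━━━━┓
e┃┏━━━━━━━━━━━━━━━━━━━━━━━━━┓     ┃
─┗┃ CircuitBoard            ┃─────┨
wc┠─────────────────────────┨     ┃
53┃   0 1 2 3 4 5           ┃     ┃
ec┃0  [.]          · ─ ·    ┃     ┃
il┃    │                    ┃     ┃
gi┃1   ·   L       · ─ ·    ┃     ┃
ma┃                         ┃     ┃
fe┃2       ·   ·            ┃     ┃
fi┃        │   │            ┃     ┃


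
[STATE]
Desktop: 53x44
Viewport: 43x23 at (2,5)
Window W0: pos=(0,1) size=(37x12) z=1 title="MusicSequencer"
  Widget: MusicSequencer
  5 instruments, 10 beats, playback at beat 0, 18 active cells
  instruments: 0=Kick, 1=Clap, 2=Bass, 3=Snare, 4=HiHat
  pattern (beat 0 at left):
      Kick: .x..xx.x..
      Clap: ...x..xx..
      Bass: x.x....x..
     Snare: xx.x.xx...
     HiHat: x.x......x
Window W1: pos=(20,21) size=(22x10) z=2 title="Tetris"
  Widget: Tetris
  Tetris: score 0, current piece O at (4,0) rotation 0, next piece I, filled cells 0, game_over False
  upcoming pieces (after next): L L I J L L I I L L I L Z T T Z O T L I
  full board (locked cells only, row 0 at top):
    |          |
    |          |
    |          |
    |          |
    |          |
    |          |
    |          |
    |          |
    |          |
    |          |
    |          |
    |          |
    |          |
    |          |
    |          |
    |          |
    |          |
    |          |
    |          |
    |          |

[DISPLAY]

 Kick·█··██·█··                   ┃        
 Clap···█··██··                   ┃        
 Bass█·█····█··                   ┃        
Snare██·█·██···                   ┃        
HiHat█·█······█                   ┃        
                                  ┃        
                                  ┃        
━━━━━━━━━━━━━━━━━━━━━━━━━━━━━━━━━━┛        
                                           
                                           
                                           
                                           
                                           
                                           
                                           
                                           
                  ┏━━━━━━━━━━━━━━━━━━━━┓   
                  ┃ Tetris             ┃   
                  ┠────────────────────┨   
                  ┃          │Next:    ┃   
                  ┃          │████     ┃   
                  ┃          │         ┃   
                  ┃          │         ┃   


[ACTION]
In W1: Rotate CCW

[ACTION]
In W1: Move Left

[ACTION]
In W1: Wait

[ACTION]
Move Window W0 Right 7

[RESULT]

     ┃  Kick·█··██·█··                   ┃ 
     ┃  Clap···█··██··                   ┃ 
     ┃  Bass█·█····█··                   ┃ 
     ┃ Snare██·█·██···                   ┃ 
     ┃ HiHat█·█······█                   ┃ 
     ┃                                   ┃ 
     ┃                                   ┃ 
     ┗━━━━━━━━━━━━━━━━━━━━━━━━━━━━━━━━━━━┛ 
                                           
                                           
                                           
                                           
                                           
                                           
                                           
                                           
                  ┏━━━━━━━━━━━━━━━━━━━━┓   
                  ┃ Tetris             ┃   
                  ┠────────────────────┨   
                  ┃          │Next:    ┃   
                  ┃          │████     ┃   
                  ┃          │         ┃   
                  ┃          │         ┃   


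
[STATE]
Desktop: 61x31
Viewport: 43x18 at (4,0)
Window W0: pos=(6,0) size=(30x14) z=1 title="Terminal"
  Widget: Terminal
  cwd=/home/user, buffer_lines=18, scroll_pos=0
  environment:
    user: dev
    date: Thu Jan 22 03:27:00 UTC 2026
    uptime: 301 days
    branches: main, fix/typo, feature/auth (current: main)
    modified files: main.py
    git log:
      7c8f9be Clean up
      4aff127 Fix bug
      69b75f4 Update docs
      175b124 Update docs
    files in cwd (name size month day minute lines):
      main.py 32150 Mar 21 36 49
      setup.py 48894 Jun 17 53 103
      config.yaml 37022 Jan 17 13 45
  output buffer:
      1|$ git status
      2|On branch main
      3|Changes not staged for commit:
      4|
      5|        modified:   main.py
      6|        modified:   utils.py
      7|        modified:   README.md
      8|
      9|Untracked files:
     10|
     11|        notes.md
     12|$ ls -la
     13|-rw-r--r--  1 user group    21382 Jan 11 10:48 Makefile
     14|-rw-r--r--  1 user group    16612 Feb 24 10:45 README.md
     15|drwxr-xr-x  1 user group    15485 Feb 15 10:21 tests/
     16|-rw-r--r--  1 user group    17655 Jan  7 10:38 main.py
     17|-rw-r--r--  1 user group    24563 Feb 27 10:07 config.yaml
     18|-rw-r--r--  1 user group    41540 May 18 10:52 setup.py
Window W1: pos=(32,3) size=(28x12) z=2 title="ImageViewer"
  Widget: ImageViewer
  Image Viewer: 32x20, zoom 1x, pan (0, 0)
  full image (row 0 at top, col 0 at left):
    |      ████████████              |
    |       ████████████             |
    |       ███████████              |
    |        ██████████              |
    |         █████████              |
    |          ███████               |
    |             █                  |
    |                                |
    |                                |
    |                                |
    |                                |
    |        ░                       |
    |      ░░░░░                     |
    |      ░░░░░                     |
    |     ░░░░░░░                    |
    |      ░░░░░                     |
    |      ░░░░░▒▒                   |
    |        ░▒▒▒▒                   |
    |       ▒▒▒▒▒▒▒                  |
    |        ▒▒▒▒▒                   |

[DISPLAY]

  ┏━━━━━━━━━━━━━━━━━━━━━━━━━━━━┓           
  ┃ Terminal                   ┃           
  ┠────────────────────────────┨           
  ┃$ git status             ┏━━━━━━━━━━━━━━
  ┃On branch main           ┃ ImageViewer  
  ┃Changes not staged for co┠──────────────
  ┃                         ┃      ████████
  ┃        modified:   main.┃       ███████
  ┃        modified:   utils┃       ███████
  ┃        modified:   READM┃        ██████
  ┃                         ┃         █████
  ┃Untracked files:         ┃          ████
  ┃                         ┃             █
  ┗━━━━━━━━━━━━━━━━━━━━━━━━━┃              
                            ┗━━━━━━━━━━━━━━
                                           
                                           
                                           


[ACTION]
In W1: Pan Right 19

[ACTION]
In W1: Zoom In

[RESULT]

  ┏━━━━━━━━━━━━━━━━━━━━━━━━━━━━┓           
  ┃ Terminal                   ┃           
  ┠────────────────────────────┨           
  ┃$ git status             ┏━━━━━━━━━━━━━━
  ┃On branch main           ┃ ImageViewer  
  ┃Changes not staged for co┠──────────────
  ┃                         ┃██████████████
  ┃        modified:   main.┃██████████████
  ┃        modified:   utils┃██████████████
  ┃        modified:   READM┃██████████████
  ┃                         ┃██████████████
  ┃Untracked files:         ┃██████████████
  ┃                         ┃██████████████
  ┗━━━━━━━━━━━━━━━━━━━━━━━━━┃██████████████
                            ┗━━━━━━━━━━━━━━
                                           
                                           
                                           


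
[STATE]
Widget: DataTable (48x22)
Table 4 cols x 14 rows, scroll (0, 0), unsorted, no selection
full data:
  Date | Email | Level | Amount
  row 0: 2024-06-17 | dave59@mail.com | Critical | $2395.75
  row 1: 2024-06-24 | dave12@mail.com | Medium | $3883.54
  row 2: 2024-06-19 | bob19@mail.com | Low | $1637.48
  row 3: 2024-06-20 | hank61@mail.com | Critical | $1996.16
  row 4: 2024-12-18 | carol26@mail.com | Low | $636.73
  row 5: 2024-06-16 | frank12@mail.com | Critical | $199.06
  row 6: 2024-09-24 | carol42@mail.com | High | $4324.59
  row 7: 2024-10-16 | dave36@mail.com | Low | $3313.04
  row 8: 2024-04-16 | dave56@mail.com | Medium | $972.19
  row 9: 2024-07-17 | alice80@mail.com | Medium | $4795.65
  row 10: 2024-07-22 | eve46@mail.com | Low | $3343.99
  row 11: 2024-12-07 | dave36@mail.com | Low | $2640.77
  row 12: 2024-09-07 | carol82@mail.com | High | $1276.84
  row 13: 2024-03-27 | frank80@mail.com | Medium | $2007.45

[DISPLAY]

Date      │Email           │Level   │Amount     
──────────┼────────────────┼────────┼────────   
2024-06-17│dave59@mail.com │Critical│$2395.75   
2024-06-24│dave12@mail.com │Medium  │$3883.54   
2024-06-19│bob19@mail.com  │Low     │$1637.48   
2024-06-20│hank61@mail.com │Critical│$1996.16   
2024-12-18│carol26@mail.com│Low     │$636.73    
2024-06-16│frank12@mail.com│Critical│$199.06    
2024-09-24│carol42@mail.com│High    │$4324.59   
2024-10-16│dave36@mail.com │Low     │$3313.04   
2024-04-16│dave56@mail.com │Medium  │$972.19    
2024-07-17│alice80@mail.com│Medium  │$4795.65   
2024-07-22│eve46@mail.com  │Low     │$3343.99   
2024-12-07│dave36@mail.com │Low     │$2640.77   
2024-09-07│carol82@mail.com│High    │$1276.84   
2024-03-27│frank80@mail.com│Medium  │$2007.45   
                                                
                                                
                                                
                                                
                                                
                                                


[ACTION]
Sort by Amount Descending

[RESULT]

Date      │Email           │Level   │Amount ▼   
──────────┼────────────────┼────────┼────────   
2024-07-17│alice80@mail.com│Medium  │$4795.65   
2024-09-24│carol42@mail.com│High    │$4324.59   
2024-06-24│dave12@mail.com │Medium  │$3883.54   
2024-07-22│eve46@mail.com  │Low     │$3343.99   
2024-10-16│dave36@mail.com │Low     │$3313.04   
2024-12-07│dave36@mail.com │Low     │$2640.77   
2024-06-17│dave59@mail.com │Critical│$2395.75   
2024-03-27│frank80@mail.com│Medium  │$2007.45   
2024-06-20│hank61@mail.com │Critical│$1996.16   
2024-06-19│bob19@mail.com  │Low     │$1637.48   
2024-09-07│carol82@mail.com│High    │$1276.84   
2024-04-16│dave56@mail.com │Medium  │$972.19    
2024-12-18│carol26@mail.com│Low     │$636.73    
2024-06-16│frank12@mail.com│Critical│$199.06    
                                                
                                                
                                                
                                                
                                                
                                                


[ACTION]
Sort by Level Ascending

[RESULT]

Date      │Email           │Level  ▲│Amount     
──────────┼────────────────┼────────┼────────   
2024-06-17│dave59@mail.com │Critical│$2395.75   
2024-06-20│hank61@mail.com │Critical│$1996.16   
2024-06-16│frank12@mail.com│Critical│$199.06    
2024-09-24│carol42@mail.com│High    │$4324.59   
2024-09-07│carol82@mail.com│High    │$1276.84   
2024-07-22│eve46@mail.com  │Low     │$3343.99   
2024-10-16│dave36@mail.com │Low     │$3313.04   
2024-12-07│dave36@mail.com │Low     │$2640.77   
2024-06-19│bob19@mail.com  │Low     │$1637.48   
2024-12-18│carol26@mail.com│Low     │$636.73    
2024-07-17│alice80@mail.com│Medium  │$4795.65   
2024-06-24│dave12@mail.com │Medium  │$3883.54   
2024-03-27│frank80@mail.com│Medium  │$2007.45   
2024-04-16│dave56@mail.com │Medium  │$972.19    
                                                
                                                
                                                
                                                
                                                
                                                


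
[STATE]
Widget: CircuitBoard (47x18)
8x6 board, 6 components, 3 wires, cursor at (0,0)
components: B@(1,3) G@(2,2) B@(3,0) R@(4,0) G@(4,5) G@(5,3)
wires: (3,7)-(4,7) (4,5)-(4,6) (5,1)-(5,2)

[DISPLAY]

   0 1 2 3 4 5 6 7                             
0  [.]                                         
                                               
1               B                              
                                               
2           G                                  
                                               
3   B                           ·              
                                │              
4   R                   G ─ ·   ·              
                                               
5       · ─ ·   G                              
Cursor: (0,0)                                  
                                               
                                               
                                               
                                               
                                               


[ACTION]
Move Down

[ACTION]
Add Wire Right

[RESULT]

   0 1 2 3 4 5 6 7                             
0                                              
                                               
1  [.]─ ·       B                              
                                               
2           G                                  
                                               
3   B                           ·              
                                │              
4   R                   G ─ ·   ·              
                                               
5       · ─ ·   G                              
Cursor: (1,0)                                  
                                               
                                               
                                               
                                               
                                               


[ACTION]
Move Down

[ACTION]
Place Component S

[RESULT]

   0 1 2 3 4 5 6 7                             
0                                              
                                               
1   · ─ ·       B                              
                                               
2  [S]      G                                  
                                               
3   B                           ·              
                                │              
4   R                   G ─ ·   ·              
                                               
5       · ─ ·   G                              
Cursor: (2,0)                                  
                                               
                                               
                                               
                                               
                                               


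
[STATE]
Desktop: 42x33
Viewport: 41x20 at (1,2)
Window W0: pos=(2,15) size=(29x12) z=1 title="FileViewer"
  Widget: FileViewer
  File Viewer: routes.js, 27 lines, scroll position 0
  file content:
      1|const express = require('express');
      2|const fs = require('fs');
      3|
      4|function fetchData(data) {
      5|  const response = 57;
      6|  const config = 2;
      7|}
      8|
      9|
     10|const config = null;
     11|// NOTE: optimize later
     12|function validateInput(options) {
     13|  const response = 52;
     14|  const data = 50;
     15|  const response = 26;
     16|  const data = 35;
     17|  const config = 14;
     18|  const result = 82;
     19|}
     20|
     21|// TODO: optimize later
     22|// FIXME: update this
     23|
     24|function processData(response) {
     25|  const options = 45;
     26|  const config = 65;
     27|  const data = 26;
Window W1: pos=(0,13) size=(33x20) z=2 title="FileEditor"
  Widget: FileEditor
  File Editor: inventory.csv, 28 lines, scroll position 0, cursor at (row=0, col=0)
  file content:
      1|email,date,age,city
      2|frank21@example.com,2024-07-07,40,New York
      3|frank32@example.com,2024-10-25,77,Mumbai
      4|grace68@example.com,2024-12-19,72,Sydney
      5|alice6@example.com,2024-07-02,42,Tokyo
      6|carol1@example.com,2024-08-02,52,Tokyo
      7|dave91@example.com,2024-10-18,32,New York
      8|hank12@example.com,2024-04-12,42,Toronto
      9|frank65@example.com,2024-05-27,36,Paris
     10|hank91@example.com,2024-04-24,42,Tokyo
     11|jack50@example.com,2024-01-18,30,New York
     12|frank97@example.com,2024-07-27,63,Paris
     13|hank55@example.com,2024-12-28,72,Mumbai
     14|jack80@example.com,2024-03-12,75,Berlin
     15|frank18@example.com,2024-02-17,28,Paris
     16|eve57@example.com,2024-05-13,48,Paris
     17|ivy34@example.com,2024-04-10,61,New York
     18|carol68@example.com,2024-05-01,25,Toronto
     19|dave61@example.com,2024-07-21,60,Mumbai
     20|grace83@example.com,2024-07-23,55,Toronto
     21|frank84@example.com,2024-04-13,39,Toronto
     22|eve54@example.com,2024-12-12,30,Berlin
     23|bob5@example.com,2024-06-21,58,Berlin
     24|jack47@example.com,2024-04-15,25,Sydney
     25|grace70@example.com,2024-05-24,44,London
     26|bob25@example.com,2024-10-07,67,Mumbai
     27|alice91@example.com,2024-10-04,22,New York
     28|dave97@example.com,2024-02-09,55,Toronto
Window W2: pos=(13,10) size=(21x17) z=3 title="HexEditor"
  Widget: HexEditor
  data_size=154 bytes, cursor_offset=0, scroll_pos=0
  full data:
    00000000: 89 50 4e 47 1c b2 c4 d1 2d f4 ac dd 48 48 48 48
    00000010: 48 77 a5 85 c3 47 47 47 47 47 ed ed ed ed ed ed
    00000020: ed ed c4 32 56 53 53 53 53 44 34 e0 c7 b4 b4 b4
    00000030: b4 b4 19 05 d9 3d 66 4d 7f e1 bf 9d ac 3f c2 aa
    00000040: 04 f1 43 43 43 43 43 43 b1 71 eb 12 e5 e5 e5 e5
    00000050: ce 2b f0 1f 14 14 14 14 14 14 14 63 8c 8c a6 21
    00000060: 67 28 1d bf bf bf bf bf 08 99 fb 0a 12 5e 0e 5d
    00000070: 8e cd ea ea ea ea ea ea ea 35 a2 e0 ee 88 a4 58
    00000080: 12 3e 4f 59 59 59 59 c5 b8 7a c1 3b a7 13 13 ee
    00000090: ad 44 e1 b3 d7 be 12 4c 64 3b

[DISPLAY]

                                         
                                         
                                         
                                         
                                         
                                         
                                         
                                         
            ┏━━━━━━━━━━━━━━━━━━━┓        
            ┃ HexEditor         ┃        
            ┠───────────────────┨        
━━━━━━━━━━━━┃00000000  89 50 4e ┃        
 FileEditor ┃00000010  48 77 a5 ┃        
────────────┃00000020  ed ed c4 ┃        
█mail,date,a┃00000030  b4 b4 19 ┃        
frank21@exam┃00000040  04 f1 43 ┃        
frank32@exam┃00000050  ce 2b f0 ┃        
grace68@exam┃00000060  67 28 1d ┃        
alice6@examp┃00000070  8e cd ea ┃        
carol1@examp┃00000080  12 3e 4f ┃        


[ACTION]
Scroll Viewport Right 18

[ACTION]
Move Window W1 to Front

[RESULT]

                                         
                                         
                                         
                                         
                                         
                                         
                                         
                                         
            ┏━━━━━━━━━━━━━━━━━━━┓        
            ┃ HexEditor         ┃        
            ┠───────────────────┨        
━━━━━━━━━━━━━━━━━━━━━━━━━━━━━━━┓┃        
 FileEditor                    ┃┃        
───────────────────────────────┨┃        
█mail,date,age,city           ▲┃┃        
frank21@example.com,2024-07-07█┃┃        
frank32@example.com,2024-10-25░┃┃        
grace68@example.com,2024-12-19░┃┃        
alice6@example.com,2024-07-02,░┃┃        
carol1@example.com,2024-08-02,░┃┃        


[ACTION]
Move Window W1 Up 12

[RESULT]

 FileEditor                    ┃         
───────────────────────────────┨         
█mail,date,age,city           ▲┃         
frank21@example.com,2024-07-07█┃         
frank32@example.com,2024-10-25░┃         
grace68@example.com,2024-12-19░┃         
alice6@example.com,2024-07-02,░┃         
carol1@example.com,2024-08-02,░┃         
dave91@example.com,2024-10-18,░┃┓        
hank12@example.com,2024-04-12,░┃┃        
frank65@example.com,2024-05-27░┃┨        
hank91@example.com,2024-04-24,░┃┃        
jack50@example.com,2024-01-18,░┃┃        
frank97@example.com,2024-07-27░┃┃        
hank55@example.com,2024-12-28,░┃┃        
jack80@example.com,2024-03-12,░┃┃        
frank18@example.com,2024-02-17░┃┃        
eve57@example.com,2024-05-13,4▼┃┃        
━━━━━━━━━━━━━━━━━━━━━━━━━━━━━━━┛┃        
 ┃function f┃00000080  12 3e 4f ┃        
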